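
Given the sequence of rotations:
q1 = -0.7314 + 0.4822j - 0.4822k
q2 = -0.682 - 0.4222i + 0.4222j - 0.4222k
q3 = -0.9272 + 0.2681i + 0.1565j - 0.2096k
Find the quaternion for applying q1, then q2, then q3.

q2 · q1 = 0.0916 + 0.3088i - 0.8412j + 0.4341k
q3 · q2 · q1 = 0.0549 - 0.3701i + 0.6132j - 0.6955k
0.0549 - 0.3701i + 0.6132j - 0.6955k


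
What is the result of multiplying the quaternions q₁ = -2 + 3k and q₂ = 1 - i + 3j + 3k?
-11 - 7i - 9j - 3k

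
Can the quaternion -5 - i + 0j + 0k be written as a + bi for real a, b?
Yes. The quaternion -5 - i has j- and k-coefficients y = z = 0, so it lies in the complex subalgebra spanned by 1 and i.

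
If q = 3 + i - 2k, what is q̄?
3 - i + 2k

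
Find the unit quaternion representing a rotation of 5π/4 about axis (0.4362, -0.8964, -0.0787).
-0.3827 + 0.403i - 0.8282j - 0.0727k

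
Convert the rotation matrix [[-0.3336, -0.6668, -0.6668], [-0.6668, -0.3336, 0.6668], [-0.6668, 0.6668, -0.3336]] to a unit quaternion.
-0.5774i + 0.5774j + 0.5774k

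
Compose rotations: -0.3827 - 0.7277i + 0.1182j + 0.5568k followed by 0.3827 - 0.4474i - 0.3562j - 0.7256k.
-0.0259 - 0.2198i + 0.9587j + 0.1787k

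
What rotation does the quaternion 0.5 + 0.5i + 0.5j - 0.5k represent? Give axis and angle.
axis = (√3/3, √3/3, -√3/3), θ = 2π/3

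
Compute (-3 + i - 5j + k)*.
-3 - i + 5j - k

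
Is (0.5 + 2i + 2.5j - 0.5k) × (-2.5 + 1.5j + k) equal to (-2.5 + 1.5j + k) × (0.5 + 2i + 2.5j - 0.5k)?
No: pq = -4.5 - 1.75i - 7.5j + 4.75k ≠ -4.5 - 8.25i - 3.5j - 1.25k = qp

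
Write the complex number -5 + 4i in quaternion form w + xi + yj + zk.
-5 + 4i + 0j + 0k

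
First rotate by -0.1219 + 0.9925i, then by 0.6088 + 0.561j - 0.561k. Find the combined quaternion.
-0.0742 + 0.6042i - 0.6252j - 0.4884k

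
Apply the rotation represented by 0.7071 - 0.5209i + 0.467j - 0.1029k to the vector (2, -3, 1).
(2.876, -1.932, 1.413)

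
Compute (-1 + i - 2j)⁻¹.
-0.1667 - 0.1667i + 0.3333j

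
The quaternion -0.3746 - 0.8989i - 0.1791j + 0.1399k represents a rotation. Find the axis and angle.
axis = (-0.9695, -0.1932, 0.1509), θ = 224°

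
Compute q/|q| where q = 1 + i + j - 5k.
0.189 + 0.189i + 0.189j - 0.9449k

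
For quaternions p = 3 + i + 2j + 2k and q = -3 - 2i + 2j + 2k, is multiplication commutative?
No: pq = -15 - 9i - 6j + 6k ≠ -15 - 9i + 6j - 6k = qp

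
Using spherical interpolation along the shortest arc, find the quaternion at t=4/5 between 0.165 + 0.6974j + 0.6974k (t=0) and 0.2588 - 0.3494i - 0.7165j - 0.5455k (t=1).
-0.1765 + 0.2853i + 0.7323j + 0.5927k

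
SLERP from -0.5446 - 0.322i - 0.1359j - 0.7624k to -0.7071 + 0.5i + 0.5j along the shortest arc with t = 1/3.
-0.7712 - 0.0339i + 0.1185j - 0.6245k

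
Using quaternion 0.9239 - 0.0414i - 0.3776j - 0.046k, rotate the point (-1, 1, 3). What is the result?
(-2.676, 1.38, 1.391)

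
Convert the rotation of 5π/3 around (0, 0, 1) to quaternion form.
-0.866 + 0.5k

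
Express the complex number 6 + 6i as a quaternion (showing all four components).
6 + 6i + 0j + 0k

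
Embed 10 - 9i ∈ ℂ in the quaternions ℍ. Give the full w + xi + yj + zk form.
10 - 9i + 0j + 0k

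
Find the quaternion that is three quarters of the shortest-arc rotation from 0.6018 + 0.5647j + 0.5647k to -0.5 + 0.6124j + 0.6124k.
-0.2292 + 0.6883j + 0.6883k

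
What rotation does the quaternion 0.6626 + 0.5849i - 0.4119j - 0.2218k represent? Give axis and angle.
axis = (0.7809, -0.55, -0.2961), θ = 97°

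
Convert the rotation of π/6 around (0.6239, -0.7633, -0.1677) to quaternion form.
0.9659 + 0.1615i - 0.1976j - 0.0434k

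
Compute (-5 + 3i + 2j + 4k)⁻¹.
-0.0926 - 0.0556i - 0.037j - 0.0741k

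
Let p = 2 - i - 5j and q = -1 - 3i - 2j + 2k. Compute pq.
-15 - 15i + 3j - 9k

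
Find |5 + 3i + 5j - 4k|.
√75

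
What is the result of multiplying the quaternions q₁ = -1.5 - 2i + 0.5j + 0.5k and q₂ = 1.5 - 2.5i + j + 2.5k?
-9 + 1.5i + 3j - 3.75k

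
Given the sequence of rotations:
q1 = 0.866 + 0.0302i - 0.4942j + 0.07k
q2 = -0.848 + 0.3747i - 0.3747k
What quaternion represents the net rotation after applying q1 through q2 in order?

q2 · q1 = -0.7195 + 0.1137i + 0.3815j - 0.569k
-0.7195 + 0.1137i + 0.3815j - 0.569k


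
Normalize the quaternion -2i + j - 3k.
-0.5345i + 0.2673j - 0.8018k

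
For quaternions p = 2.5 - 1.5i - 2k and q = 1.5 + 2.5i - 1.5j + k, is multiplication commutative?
No: pq = 9.5 + i - 7.25j + 1.75k ≠ 9.5 + 7i - 0.25j - 2.75k = qp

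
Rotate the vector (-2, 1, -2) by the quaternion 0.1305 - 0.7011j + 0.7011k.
(2.115, 1.617, -1.383)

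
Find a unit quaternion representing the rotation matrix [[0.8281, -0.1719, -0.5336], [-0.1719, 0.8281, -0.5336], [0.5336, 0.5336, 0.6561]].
0.91 + 0.2932i - 0.2932j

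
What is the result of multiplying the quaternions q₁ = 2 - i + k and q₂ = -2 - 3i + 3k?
-10 - 4i + 4k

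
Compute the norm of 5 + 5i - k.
√51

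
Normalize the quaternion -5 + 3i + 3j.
-0.7625 + 0.4575i + 0.4575j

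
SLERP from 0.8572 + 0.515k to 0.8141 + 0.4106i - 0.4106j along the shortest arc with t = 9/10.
0.8437 + 0.3774i - 0.3774j + 0.0573k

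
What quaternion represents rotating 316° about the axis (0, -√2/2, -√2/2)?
-0.9272 - 0.2649j - 0.2649k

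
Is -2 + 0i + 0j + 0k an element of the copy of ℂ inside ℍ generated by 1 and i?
Yes. The quaternion -2 has j- and k-coefficients y = z = 0, so it lies in the complex subalgebra spanned by 1 and i.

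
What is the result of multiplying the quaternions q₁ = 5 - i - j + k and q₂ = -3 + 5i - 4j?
-14 + 32i - 12j + 6k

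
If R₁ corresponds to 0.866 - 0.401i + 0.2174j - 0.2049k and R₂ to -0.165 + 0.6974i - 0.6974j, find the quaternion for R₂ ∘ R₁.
0.2884 + 0.813i - 0.4969j - 0.0942k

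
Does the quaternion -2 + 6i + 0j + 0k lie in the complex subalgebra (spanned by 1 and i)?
Yes. The quaternion -2 + 6i has j- and k-coefficients y = z = 0, so it lies in the complex subalgebra spanned by 1 and i.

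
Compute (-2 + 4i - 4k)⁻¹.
-0.0556 - 0.1111i + 0.1111k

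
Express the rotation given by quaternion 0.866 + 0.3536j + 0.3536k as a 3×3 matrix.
[[0.4999, -0.6124, 0.6124], [0.6124, 0.7499, 0.2501], [-0.6124, 0.2501, 0.7499]]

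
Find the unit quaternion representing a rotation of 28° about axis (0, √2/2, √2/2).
0.9703 + 0.1711j + 0.1711k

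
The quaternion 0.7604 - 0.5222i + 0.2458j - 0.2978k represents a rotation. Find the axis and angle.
axis = (-0.8041, 0.3785, -0.4585), θ = 81°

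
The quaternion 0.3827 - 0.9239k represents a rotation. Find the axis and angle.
axis = (0, 0, -1), θ = 3π/4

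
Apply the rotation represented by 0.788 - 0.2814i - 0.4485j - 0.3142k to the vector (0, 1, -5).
(3.398, -2.982, -2.358)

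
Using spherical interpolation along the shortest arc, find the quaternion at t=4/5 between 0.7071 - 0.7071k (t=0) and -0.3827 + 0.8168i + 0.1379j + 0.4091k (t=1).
0.4909 - 0.6942i - 0.1172j - 0.5133k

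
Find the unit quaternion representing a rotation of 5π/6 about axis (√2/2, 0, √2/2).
0.2588 + 0.683i + 0.683k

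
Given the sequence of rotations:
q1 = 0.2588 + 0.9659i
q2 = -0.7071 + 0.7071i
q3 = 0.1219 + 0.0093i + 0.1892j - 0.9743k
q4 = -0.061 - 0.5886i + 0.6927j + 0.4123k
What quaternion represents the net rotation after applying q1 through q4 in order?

q2 · q1 = -0.866 - 0.5i
q3 · q2 · q1 = -0.1009 - 0.069i + 0.3233j + 0.9383k
q4 · q3 · q2 · q1 = -0.6453 + 0.5803i + 0.4342j - 0.2413k
-0.6453 + 0.5803i + 0.4342j - 0.2413k


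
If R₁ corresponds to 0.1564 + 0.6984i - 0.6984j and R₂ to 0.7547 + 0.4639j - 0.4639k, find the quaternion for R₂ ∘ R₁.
0.442 + 0.2031i - 0.7785j - 0.3965k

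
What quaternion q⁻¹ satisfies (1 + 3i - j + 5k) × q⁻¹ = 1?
0.0278 - 0.0833i + 0.0278j - 0.1389k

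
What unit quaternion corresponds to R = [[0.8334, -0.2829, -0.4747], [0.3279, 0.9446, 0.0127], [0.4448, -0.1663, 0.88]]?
0.9563 - 0.0468i - 0.2404j + 0.1597k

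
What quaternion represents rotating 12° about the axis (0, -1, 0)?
0.9945 - 0.1045j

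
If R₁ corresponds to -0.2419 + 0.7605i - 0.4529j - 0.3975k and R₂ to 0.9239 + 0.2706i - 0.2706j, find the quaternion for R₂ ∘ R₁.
-0.5518 + 0.7447i - 0.2454j - 0.284k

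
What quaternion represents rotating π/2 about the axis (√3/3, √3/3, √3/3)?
0.7071 + 0.4082i + 0.4082j + 0.4082k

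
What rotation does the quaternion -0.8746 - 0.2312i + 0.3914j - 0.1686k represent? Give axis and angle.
axis = (-0.4769, 0.8073, -0.3477), θ = 302°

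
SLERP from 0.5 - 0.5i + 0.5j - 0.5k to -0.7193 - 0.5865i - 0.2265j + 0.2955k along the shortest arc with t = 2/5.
0.7193 - 0.0629i + 0.4716j - 0.5063k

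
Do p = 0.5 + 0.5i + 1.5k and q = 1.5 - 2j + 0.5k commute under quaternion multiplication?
No: pq = 3.75i - 1.25j + 1.5k ≠ -2.25i - 0.75j + 3.5k = qp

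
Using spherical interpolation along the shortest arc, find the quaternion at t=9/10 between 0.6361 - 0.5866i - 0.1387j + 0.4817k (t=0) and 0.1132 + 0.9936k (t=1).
0.1804 - 0.0693i - 0.0164j + 0.981k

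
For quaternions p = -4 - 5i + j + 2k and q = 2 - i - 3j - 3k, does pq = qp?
No: pq = -4 - 3i - 3j + 32k ≠ -4 - 9i + 31j = qp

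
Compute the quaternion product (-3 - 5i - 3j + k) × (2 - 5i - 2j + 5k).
-42 - 8i + 20j - 18k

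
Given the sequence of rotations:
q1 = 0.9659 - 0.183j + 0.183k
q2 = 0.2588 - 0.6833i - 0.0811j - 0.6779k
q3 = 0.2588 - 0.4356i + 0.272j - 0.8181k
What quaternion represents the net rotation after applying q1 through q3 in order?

q2 · q1 = 0.3592 - 0.7989i - 0.0007j - 0.4824k
q3 · q2 · q1 = -0.6495 - 0.495i + 0.541j - 0.2011k
-0.6495 - 0.495i + 0.541j - 0.2011k


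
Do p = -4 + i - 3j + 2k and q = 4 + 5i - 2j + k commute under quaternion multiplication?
No: pq = -29 - 15i + 5j + 17k ≠ -29 - 17i - 13j - 9k = qp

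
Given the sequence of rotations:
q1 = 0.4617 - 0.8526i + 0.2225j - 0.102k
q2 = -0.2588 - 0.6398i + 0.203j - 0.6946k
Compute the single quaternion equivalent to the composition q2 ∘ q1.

q2 · q1 = -0.781 + 0.0591i + 0.5631j - 0.2636k
-0.781 + 0.0591i + 0.5631j - 0.2636k


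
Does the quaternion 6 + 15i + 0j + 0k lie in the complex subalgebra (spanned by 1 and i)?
Yes. The quaternion 6 + 15i has j- and k-coefficients y = z = 0, so it lies in the complex subalgebra spanned by 1 and i.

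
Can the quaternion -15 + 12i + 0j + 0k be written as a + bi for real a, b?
Yes. The quaternion -15 + 12i has j- and k-coefficients y = z = 0, so it lies in the complex subalgebra spanned by 1 and i.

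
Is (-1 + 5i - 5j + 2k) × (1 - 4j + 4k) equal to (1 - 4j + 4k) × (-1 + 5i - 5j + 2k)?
No: pq = -29 - 7i - 21j - 22k ≠ -29 + 17i + 19j + 18k = qp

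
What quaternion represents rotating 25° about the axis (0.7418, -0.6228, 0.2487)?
0.9763 + 0.1606i - 0.1348j + 0.0538k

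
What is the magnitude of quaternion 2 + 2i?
√8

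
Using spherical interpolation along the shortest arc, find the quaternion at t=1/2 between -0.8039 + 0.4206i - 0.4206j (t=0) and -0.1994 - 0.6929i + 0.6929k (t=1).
-0.4019 + 0.7403i - 0.2796j - 0.4607k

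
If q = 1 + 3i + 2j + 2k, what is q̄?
1 - 3i - 2j - 2k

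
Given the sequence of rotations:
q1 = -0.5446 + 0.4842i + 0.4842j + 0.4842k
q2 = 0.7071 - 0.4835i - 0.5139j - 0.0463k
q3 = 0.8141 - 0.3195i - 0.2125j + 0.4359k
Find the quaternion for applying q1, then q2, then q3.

q2 · q1 = 0.1203 + 0.3793i + 0.8339j + 0.3823k
q3 · q2 · q1 = 0.2297 - 0.1744i + 0.9408j + 0.1778k
0.2297 - 0.1744i + 0.9408j + 0.1778k


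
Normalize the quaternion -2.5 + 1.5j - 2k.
-0.7071 + 0.4243j - 0.5657k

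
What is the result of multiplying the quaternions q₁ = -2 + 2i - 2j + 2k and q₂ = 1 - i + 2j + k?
2 - 2i - 10j + 2k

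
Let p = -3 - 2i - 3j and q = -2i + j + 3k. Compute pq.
-1 - 3i + 3j - 17k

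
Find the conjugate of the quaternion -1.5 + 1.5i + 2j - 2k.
-1.5 - 1.5i - 2j + 2k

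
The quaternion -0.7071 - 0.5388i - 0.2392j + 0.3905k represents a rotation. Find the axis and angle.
axis = (-0.762, -0.3383, 0.5522), θ = 3π/2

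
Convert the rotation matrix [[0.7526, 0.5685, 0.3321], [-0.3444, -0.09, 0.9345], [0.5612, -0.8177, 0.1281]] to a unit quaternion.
0.6691 - 0.6547i - 0.0856j - 0.3411k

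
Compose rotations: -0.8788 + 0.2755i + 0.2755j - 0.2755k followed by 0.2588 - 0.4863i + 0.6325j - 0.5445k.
-0.4177 + 0.4744i - 0.7685j + 0.099k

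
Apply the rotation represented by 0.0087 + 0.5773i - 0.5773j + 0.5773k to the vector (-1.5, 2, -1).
(-1.51, 0.995, -1.995)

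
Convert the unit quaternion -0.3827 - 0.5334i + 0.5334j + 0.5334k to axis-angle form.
axis = (-√3/3, √3/3, √3/3), θ = 5π/4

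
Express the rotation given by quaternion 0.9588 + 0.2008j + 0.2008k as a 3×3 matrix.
[[0.8387, -0.3851, 0.3851], [0.3851, 0.9194, 0.0806], [-0.3851, 0.0806, 0.9194]]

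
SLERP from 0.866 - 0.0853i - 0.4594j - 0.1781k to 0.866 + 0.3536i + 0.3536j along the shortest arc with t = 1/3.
0.9683 + 0.0742i - 0.1996j - 0.1303k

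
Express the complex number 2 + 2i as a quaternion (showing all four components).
2 + 2i + 0j + 0k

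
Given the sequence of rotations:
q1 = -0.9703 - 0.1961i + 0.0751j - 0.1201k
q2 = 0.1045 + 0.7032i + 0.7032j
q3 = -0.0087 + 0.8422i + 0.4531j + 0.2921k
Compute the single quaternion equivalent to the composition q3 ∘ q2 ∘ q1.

q2 · q1 = -0.0163 - 0.7873i - 0.59j + 0.1782k
q3 · q2 · q1 = 0.8785 + 0.2462i - 0.3823j - 0.1465k
0.8785 + 0.2462i - 0.3823j - 0.1465k


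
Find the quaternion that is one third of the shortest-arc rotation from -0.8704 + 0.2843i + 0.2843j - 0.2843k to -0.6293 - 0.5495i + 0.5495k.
-0.9736 - 0.016i + 0.2271j + 0.016k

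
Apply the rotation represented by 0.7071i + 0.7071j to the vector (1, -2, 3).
(-2, 1, -3)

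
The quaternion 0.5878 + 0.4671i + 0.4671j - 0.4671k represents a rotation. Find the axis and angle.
axis = (√3/3, √3/3, -√3/3), θ = 108°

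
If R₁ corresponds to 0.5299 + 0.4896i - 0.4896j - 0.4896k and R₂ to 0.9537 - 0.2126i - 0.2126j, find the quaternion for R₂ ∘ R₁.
0.5054 + 0.4584i - 0.6837j - 0.2588k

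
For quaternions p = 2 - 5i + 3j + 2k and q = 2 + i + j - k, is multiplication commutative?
No: pq = 8 - 13i + 5j - 6k ≠ 8 - 3i + 11j + 10k = qp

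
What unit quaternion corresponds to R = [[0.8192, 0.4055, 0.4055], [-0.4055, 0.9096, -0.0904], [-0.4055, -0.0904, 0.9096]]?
0.9537 + 0.2126j - 0.2126k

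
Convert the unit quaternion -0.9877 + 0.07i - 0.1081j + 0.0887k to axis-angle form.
axis = (0.4476, -0.6913, 0.5672), θ = 342°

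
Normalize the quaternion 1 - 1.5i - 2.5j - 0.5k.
0.3203 - 0.4804i - 0.8006j - 0.1601k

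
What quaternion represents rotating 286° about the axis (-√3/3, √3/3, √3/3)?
-0.7986 - 0.3475i + 0.3475j + 0.3475k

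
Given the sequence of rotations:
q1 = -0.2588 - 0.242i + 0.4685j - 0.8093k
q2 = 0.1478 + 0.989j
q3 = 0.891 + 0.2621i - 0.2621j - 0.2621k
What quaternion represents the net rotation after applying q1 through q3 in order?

q2 · q1 = -0.5016 - 0.8362i - 0.1867j + 0.1197k
q3 · q2 · q1 = -0.2453 - 0.9568i + 0.1529j - 0.03k
-0.2453 - 0.9568i + 0.1529j - 0.03k


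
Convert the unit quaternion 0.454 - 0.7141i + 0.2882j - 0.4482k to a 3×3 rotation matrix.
[[0.4321, -0.0046, 0.9018], [-0.8186, -0.4216, 0.3901], [0.3784, -0.9067, -0.186]]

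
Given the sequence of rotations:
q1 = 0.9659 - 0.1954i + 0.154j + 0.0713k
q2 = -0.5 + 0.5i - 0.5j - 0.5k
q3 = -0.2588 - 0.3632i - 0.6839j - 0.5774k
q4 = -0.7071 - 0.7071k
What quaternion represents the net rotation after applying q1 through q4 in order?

q2 · q1 = -0.2726 + 0.622i - 0.4979j - 0.5393k
q3 · q2 · q1 = -0.3554 + 0.0194i - 0.2397j + 0.9032k
q4 · q3 · q2 · q1 = 0.89 - 0.1832i + 0.1558j - 0.3873k
0.89 - 0.1832i + 0.1558j - 0.3873k


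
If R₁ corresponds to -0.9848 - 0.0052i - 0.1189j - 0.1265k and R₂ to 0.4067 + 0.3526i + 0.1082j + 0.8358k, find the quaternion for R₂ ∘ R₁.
-0.2801 - 0.2637i - 0.1147j - 0.9159k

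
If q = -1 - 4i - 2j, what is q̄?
-1 + 4i + 2j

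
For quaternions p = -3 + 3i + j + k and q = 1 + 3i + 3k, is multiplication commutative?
No: pq = -15 - 3i - 5j - 11k ≠ -15 - 9i + 7j - 5k = qp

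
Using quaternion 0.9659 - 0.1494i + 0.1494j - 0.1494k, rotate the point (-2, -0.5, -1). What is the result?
(-2.277, -0.033, -0.256)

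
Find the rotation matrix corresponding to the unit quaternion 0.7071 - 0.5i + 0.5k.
[[0.5, -0.7071, -0.5], [0.7071, 0, 0.7071], [-0.5, -0.7071, 0.5]]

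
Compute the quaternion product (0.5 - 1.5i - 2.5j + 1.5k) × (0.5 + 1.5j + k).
2.5 - 5.5i + j - k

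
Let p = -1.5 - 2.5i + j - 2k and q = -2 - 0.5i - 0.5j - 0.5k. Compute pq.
1.25 + 4.25i - 1.5j + 6.5k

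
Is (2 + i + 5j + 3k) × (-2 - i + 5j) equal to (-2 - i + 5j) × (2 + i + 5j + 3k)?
No: pq = -28 - 19i - 3j + 4k ≠ -28 + 11i + 3j - 16k = qp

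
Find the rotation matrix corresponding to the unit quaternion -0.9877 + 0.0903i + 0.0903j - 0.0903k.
[[0.9674, -0.1621, -0.1947], [0.1947, 0.9674, 0.1621], [0.1621, -0.1947, 0.9674]]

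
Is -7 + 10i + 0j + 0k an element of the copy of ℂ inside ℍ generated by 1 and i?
Yes. The quaternion -7 + 10i has j- and k-coefficients y = z = 0, so it lies in the complex subalgebra spanned by 1 and i.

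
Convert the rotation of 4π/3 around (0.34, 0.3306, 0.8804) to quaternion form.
-0.5 + 0.2944i + 0.2863j + 0.7624k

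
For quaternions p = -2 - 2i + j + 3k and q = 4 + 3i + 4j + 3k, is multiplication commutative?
No: pq = -15 - 23i + 11j - 5k ≠ -15 - 5i - 19j + 17k = qp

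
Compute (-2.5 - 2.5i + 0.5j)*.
-2.5 + 2.5i - 0.5j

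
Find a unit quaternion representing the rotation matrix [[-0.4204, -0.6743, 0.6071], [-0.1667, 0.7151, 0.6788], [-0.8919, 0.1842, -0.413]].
0.4695 - 0.2634i + 0.7982j + 0.2703k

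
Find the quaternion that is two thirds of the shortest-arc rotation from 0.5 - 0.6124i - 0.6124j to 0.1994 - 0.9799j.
0.3247 - 0.2247i - 0.9187j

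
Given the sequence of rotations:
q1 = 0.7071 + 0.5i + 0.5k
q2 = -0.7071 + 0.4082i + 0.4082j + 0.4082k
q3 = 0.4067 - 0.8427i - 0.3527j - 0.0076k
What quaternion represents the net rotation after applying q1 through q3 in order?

q2 · q1 = -0.9082 + 0.1392i + 0.2886j - 0.269k
q3 · q2 · q1 = -0.1523 + 0.919i + 0.21j - 0.2966k
-0.1523 + 0.919i + 0.21j - 0.2966k


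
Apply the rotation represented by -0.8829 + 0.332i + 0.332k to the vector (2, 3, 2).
(3.759, 1.677, 0.241)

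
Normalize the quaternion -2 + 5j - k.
-0.3651 + 0.9129j - 0.1826k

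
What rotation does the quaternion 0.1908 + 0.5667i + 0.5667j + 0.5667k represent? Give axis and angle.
axis = (√3/3, √3/3, √3/3), θ = 158°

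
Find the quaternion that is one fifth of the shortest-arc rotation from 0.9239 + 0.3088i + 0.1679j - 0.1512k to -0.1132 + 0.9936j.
0.8313 + 0.2891i + 0.453j - 0.1416k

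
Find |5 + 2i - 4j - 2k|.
7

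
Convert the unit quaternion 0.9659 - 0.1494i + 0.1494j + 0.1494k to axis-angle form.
axis = (-√3/3, √3/3, √3/3), θ = π/6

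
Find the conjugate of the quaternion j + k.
-j - k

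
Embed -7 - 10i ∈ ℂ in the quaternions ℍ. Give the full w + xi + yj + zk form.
-7 - 10i + 0j + 0k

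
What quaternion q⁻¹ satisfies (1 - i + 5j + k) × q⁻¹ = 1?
0.0357 + 0.0357i - 0.1786j - 0.0357k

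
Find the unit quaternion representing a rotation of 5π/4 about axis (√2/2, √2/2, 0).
-0.3827 + 0.6533i + 0.6533j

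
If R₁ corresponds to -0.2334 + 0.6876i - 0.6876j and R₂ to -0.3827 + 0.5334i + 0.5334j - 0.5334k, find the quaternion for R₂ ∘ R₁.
0.0893 - 0.7544i - 0.2281j - 0.609k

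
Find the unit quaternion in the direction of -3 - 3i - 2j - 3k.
-0.5388 - 0.5388i - 0.3592j - 0.5388k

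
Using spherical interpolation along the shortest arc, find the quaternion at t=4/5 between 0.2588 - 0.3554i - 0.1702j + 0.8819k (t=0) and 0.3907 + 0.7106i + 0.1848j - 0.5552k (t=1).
-0.2684 - 0.6733i - 0.1925j + 0.6615k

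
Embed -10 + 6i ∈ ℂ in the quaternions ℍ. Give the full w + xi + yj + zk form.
-10 + 6i + 0j + 0k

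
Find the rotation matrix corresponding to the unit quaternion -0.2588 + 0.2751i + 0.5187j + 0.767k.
[[-0.7147, 0.6824, 0.1535], [-0.1116, -0.3279, 0.9381], [0.6905, 0.6533, 0.3105]]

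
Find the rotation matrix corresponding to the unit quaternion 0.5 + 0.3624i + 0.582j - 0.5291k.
[[-0.2373, 0.9509, 0.1985], [-0.1073, 0.1774, -0.9783], [-0.9655, -0.2535, 0.0599]]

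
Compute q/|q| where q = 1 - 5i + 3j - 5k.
0.1291 - 0.6455i + 0.3873j - 0.6455k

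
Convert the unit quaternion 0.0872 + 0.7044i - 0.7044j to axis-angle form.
axis = (√2/2, -√2/2, 0), θ = 170°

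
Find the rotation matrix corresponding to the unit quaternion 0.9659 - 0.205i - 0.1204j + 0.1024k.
[[0.95, -0.1485, -0.2746], [0.2472, 0.895, 0.3714], [0.1906, -0.4207, 0.887]]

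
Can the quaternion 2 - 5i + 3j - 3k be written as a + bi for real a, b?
No. The quaternion 2 - 5i + 3j - 3k has j-coefficient y = 3 and k-coefficient z = -3, not both zero, so it does not lie in the complex subalgebra spanned by 1 and i.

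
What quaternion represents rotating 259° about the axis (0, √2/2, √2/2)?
-0.6361 + 0.5456j + 0.5456k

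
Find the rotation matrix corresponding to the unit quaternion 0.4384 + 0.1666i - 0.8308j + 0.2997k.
[[-0.5601, -0.5396, -0.6286], [-0.014, 0.7648, -0.6441], [0.8283, -0.3519, -0.436]]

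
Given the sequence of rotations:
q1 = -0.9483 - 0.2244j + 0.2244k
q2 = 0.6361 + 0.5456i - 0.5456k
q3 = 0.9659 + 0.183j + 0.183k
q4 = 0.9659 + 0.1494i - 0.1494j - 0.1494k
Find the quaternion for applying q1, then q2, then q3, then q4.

q2 · q1 = -0.4808 - 0.6398i - 0.2652j + 0.5377k
q3 · q2 · q1 = -0.5143 - 0.4711i - 0.4612j + 0.5485k
q4 · q3 · q2 · q1 = -0.4133 - 0.6827i - 0.3802j + 0.4673k
-0.4133 - 0.6827i - 0.3802j + 0.4673k


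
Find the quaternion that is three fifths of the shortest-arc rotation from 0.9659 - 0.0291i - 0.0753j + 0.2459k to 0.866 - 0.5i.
0.9405 - 0.3222i - 0.0315j + 0.1027k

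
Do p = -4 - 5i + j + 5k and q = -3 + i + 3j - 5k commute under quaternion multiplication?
No: pq = 39 - 9i - 35j - 11k ≠ 39 + 31i + 5j + 21k = qp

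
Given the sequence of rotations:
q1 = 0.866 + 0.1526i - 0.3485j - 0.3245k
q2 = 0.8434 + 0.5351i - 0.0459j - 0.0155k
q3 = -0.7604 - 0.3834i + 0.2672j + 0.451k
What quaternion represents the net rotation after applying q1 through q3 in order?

q2 · q1 = 0.6277 + 0.6016i - 0.1624j - 0.4666k
q3 · q2 · q1 = 0.0072 - 0.7495i + 0.3836j + 0.5394k
0.0072 - 0.7495i + 0.3836j + 0.5394k


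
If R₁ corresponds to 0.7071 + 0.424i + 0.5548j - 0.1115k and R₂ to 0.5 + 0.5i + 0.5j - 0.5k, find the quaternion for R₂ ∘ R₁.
-0.1916 + 0.7872i + 0.4747j - 0.3439k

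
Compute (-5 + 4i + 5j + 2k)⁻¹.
-0.0714 - 0.0571i - 0.0714j - 0.0286k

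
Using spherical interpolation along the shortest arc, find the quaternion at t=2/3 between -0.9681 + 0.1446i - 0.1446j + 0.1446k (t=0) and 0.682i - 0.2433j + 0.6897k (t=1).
-0.4286 + 0.6091i - 0.2585j + 0.6152k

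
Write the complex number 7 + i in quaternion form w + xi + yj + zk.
7 + i + 0j + 0k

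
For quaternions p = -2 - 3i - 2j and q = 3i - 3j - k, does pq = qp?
No: pq = 3 - 4i + 3j + 17k ≠ 3 - 8i + 9j - 13k = qp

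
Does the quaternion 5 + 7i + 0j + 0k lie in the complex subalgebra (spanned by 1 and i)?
Yes. The quaternion 5 + 7i has j- and k-coefficients y = z = 0, so it lies in the complex subalgebra spanned by 1 and i.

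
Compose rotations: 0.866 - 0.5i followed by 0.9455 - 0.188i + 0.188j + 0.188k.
0.7248 - 0.6356i + 0.0688j + 0.2568k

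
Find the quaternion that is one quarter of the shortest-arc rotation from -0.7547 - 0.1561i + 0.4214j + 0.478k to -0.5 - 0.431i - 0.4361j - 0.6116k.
-0.5028 + 0.019i + 0.5494j + 0.6671k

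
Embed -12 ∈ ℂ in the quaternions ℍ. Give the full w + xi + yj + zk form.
-12 + 0i + 0j + 0k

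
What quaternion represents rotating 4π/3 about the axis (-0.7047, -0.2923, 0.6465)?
-0.5 - 0.6103i - 0.2531j + 0.5599k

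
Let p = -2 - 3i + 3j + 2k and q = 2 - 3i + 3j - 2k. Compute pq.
-18 - 12i - 12j + 8k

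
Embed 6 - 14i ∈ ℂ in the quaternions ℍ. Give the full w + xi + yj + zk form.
6 - 14i + 0j + 0k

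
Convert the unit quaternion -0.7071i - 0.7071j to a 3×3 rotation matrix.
[[0, 1, 0], [1, 0, 0], [0, 0, -1]]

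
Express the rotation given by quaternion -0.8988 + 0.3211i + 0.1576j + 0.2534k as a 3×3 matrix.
[[0.8219, 0.5567, -0.1206], [-0.3543, 0.6654, 0.6571], [0.446, -0.4973, 0.7441]]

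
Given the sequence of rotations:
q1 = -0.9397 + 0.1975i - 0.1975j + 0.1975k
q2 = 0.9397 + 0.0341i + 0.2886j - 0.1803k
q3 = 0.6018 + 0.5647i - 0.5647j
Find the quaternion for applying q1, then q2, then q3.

q2 · q1 = -0.7972 + 0.1749i - 0.4991j + 0.2913k
q3 · q2 · q1 = -0.8604 - 0.5094i - 0.0147j - 0.0078k
-0.8604 - 0.5094i - 0.0147j - 0.0078k


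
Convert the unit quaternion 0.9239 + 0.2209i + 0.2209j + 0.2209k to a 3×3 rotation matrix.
[[0.8048, -0.3106, 0.5058], [0.5058, 0.8048, -0.3106], [-0.3106, 0.5058, 0.8048]]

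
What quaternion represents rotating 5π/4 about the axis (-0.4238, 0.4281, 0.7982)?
-0.3827 - 0.3915i + 0.3955j + 0.7374k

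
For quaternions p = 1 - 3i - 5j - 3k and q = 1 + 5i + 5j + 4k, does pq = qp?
No: pq = 53 - 3i - 3j + 11k ≠ 53 + 7i + 3j - 9k = qp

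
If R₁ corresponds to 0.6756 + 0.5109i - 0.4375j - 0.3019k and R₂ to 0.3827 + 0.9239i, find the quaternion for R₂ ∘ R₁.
-0.2135 + 0.8197i + 0.1115j - 0.5197k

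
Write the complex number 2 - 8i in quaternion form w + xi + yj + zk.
2 - 8i + 0j + 0k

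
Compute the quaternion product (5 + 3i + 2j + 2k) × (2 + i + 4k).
-1 + 19i - 6j + 22k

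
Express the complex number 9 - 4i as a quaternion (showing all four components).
9 - 4i + 0j + 0k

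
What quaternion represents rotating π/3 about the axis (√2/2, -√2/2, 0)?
0.866 + 0.3536i - 0.3536j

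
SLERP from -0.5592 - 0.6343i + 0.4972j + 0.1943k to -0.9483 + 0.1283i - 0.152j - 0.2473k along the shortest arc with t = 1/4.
-0.7797 - 0.4962i + 0.3723j + 0.0849k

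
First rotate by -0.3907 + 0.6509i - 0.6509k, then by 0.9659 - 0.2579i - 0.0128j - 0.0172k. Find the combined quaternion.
-0.2207 + 0.7378i - 0.1741j - 0.6137k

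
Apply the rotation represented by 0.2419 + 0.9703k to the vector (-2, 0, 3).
(1.766, -0.939, 3)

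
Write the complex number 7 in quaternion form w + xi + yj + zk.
7 + 0i + 0j + 0k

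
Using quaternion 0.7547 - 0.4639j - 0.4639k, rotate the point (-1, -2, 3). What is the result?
(-3.64, 0.852, 0.148)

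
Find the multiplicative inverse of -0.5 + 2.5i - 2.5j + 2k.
-0.0299 - 0.1493i + 0.1493j - 0.1194k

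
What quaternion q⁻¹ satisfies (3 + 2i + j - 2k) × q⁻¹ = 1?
0.1667 - 0.1111i - 0.0556j + 0.1111k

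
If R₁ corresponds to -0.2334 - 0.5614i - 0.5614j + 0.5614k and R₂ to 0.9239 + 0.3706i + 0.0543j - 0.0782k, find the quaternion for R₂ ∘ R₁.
0.0668 - 0.6186i - 0.6955j + 0.3594k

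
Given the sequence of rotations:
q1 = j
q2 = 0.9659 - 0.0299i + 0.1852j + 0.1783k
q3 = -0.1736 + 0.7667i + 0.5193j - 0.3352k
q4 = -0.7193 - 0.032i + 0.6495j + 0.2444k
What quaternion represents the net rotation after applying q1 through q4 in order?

q2 · q1 = -0.1852 - 0.1783i + 0.9659j - 0.0299k
q3 · q2 · q1 = -0.3428 + 0.1972i - 0.1812j + 0.9004k
q4 · q3 · q2 · q1 = 0.1505 + 0.4982i - 0.0153j - 0.8537k
0.1505 + 0.4982i - 0.0153j - 0.8537k


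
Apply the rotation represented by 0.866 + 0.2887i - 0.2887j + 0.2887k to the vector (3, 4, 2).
(-1.334, 2.333, 4.667)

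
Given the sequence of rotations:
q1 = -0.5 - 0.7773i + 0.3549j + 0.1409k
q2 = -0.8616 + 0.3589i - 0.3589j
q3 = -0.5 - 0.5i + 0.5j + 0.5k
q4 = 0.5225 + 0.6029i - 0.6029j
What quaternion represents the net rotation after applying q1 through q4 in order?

q2 · q1 = 0.8371 + 0.4397i - 0.1769j - 0.273k
q3 · q2 · q1 = 0.0262 - 0.6865i + 0.5904j + 0.4237k
q4 · q3 · q2 · q1 = 0.7835 - 0.5983i + 0.0372j + 0.1634k
0.7835 - 0.5983i + 0.0372j + 0.1634k


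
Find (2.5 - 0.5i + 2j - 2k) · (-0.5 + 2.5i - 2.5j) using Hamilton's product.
5 + 1.5i - 12.25j - 2.75k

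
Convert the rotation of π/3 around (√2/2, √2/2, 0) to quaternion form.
0.866 + 0.3536i + 0.3536j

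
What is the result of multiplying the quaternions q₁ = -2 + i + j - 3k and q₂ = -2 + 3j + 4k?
13 + 11i - 12j + k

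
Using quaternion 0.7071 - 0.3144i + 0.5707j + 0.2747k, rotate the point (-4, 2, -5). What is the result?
(-5.457, -2.607, 2.903)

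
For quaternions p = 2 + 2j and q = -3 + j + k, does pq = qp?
No: pq = -8 + 2i - 4j + 2k ≠ -8 - 2i - 4j + 2k = qp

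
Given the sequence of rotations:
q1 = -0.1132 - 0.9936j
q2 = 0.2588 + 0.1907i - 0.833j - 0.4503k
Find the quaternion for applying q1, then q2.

q2 · q1 = -0.857 - 0.469i - 0.1628j - 0.1385k
-0.857 - 0.469i - 0.1628j - 0.1385k


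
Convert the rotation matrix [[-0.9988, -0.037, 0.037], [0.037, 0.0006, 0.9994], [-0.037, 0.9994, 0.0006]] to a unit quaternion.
0.0262 + 0.7069j + 0.7069k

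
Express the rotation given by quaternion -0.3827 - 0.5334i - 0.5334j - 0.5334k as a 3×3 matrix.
[[-0.1381, 0.1608, 0.9773], [0.9773, -0.1381, 0.1608], [0.1608, 0.9773, -0.1381]]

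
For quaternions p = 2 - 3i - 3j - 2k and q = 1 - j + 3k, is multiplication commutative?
No: pq = 5 - 14i + 4j + 7k ≠ 5 + 8i - 14j + k = qp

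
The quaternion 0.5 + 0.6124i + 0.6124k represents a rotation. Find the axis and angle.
axis = (√2/2, 0, √2/2), θ = 2π/3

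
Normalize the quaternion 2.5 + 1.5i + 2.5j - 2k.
0.5774 + 0.3464i + 0.5774j - 0.4619k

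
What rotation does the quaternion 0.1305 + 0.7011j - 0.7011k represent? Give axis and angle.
axis = (0, √2/2, -√2/2), θ = 165°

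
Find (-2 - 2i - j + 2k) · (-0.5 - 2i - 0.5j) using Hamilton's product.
-3.5 + 6i - 2.5j - 2k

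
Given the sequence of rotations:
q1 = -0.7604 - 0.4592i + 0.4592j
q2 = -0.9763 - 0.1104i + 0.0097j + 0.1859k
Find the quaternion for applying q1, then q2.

q2 · q1 = 0.6872 + 0.4469i - 0.5411j - 0.1876k
0.6872 + 0.4469i - 0.5411j - 0.1876k


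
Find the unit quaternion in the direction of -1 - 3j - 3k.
-0.2294 - 0.6882j - 0.6882k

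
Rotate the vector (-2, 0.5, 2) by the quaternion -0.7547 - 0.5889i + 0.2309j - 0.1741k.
(-2.22, -1.797, -0.303)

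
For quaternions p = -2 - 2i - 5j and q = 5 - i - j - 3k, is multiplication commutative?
No: pq = -17 + 7i - 29j + 3k ≠ -17 - 23i - 17j + 9k = qp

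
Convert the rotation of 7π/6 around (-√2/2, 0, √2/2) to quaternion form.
-0.2588 - 0.683i + 0.683k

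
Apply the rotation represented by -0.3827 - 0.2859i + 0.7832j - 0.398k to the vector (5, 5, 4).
(-7.968, -1.486, 0.551)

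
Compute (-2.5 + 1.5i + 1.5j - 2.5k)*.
-2.5 - 1.5i - 1.5j + 2.5k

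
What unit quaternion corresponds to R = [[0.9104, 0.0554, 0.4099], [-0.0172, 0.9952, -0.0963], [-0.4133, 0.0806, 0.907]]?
0.9763 + 0.0453i + 0.2108j - 0.0186k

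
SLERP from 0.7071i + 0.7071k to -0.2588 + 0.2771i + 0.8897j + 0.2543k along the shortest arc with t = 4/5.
-0.2269 + 0.4222i + 0.7801j + 0.4022k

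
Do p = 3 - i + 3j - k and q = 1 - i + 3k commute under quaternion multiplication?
No: pq = 5 + 5i + 7j + 11k ≠ 5 - 13i - j + 5k = qp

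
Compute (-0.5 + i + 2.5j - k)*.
-0.5 - i - 2.5j + k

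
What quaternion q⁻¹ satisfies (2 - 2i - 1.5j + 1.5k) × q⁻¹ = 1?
0.16 + 0.16i + 0.12j - 0.12k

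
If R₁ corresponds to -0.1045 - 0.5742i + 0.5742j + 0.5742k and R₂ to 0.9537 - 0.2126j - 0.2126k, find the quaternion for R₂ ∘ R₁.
0.1445 - 0.5476i + 0.6919j + 0.4478k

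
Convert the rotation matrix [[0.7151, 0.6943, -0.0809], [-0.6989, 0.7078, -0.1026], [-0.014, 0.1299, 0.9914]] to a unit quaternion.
0.9239 + 0.0629i - 0.0181j - 0.377k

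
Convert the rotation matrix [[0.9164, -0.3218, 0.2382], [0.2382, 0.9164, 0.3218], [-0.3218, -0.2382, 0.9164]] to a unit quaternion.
0.9681 - 0.1446i + 0.1446j + 0.1446k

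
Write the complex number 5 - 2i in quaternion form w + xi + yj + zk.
5 - 2i + 0j + 0k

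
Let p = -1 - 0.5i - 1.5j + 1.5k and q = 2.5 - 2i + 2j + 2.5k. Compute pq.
-4.25 - 6i - 7.5j - 2.75k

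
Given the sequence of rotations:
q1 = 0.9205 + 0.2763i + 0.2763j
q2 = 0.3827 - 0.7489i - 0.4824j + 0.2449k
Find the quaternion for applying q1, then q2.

q2 · q1 = 0.6925 - 0.6513i - 0.2706j + 0.1518k
0.6925 - 0.6513i - 0.2706j + 0.1518k


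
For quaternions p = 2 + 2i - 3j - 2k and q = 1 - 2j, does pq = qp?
No: pq = -4 - 2i - 7j - 6k ≠ -4 + 6i - 7j + 2k = qp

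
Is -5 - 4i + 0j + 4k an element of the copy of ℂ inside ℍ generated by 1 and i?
No. The quaternion -5 - 4i + 4k has j-coefficient y = 0 and k-coefficient z = 4, not both zero, so it does not lie in the complex subalgebra spanned by 1 and i.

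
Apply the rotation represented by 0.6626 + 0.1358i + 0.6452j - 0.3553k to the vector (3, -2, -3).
(-3.823, -0.393, -2.689)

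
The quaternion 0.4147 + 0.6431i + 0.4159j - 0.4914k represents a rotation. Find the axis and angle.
axis = (0.7067, 0.4571, -0.54), θ = 131°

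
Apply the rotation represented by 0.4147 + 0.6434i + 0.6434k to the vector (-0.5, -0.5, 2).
(1.837, -1.006, -0.337)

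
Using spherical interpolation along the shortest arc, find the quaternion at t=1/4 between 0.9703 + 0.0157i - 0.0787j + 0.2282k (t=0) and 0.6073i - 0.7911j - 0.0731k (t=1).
0.8817 + 0.2393i - 0.3646j + 0.1803k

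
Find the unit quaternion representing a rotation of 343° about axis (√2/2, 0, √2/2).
-0.989 + 0.1045i + 0.1045k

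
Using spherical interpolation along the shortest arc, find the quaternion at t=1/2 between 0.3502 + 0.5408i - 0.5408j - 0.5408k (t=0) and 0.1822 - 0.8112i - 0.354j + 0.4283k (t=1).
0.0999 + 0.8037i - 0.111j - 0.5761k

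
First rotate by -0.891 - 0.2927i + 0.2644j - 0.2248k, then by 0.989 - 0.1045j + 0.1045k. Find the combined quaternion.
-0.8301 - 0.2936i + 0.324j - 0.346k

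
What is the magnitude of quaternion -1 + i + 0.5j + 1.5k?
2.121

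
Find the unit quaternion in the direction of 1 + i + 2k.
0.4082 + 0.4082i + 0.8165k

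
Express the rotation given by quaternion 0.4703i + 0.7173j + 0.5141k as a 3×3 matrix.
[[-0.5576, 0.6747, 0.4836], [0.6747, 0.029, 0.7375], [0.4836, 0.7375, -0.4714]]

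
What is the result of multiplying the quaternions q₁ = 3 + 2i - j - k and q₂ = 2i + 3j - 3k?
-4 + 12i + 13j - k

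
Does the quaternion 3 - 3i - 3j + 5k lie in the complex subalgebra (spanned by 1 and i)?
No. The quaternion 3 - 3i - 3j + 5k has j-coefficient y = -3 and k-coefficient z = 5, not both zero, so it does not lie in the complex subalgebra spanned by 1 and i.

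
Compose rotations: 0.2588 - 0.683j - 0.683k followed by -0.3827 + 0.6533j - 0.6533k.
-0.099 - 0.8924i + 0.4305j + 0.0923k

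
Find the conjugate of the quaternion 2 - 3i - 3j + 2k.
2 + 3i + 3j - 2k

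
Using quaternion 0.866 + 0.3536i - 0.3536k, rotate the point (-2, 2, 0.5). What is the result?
(-0.4, 1.918, 2.1)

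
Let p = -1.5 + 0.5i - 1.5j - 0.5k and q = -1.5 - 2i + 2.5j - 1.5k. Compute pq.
6.25 + 5.75i + 0.25j + 1.25k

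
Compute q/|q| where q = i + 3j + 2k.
0.2673i + 0.8018j + 0.5345k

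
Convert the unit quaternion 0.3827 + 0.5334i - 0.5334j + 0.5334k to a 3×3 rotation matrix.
[[-0.1381, -0.9773, 0.1608], [-0.1608, -0.1381, -0.9773], [0.9773, -0.1608, -0.1381]]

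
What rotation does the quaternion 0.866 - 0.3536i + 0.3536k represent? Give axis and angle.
axis = (-√2/2, 0, √2/2), θ = π/3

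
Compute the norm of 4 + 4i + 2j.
6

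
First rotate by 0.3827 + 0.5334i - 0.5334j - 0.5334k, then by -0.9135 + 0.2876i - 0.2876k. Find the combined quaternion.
-0.6564 - 0.5306i + 0.4873j + 0.2238k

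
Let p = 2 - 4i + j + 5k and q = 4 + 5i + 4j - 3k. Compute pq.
39 - 29i + 25j - 7k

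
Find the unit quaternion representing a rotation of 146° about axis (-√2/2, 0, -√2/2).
0.2924 - 0.6762i - 0.6762k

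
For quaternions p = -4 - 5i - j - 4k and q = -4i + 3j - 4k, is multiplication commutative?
No: pq = -33 + 32i - 16j - 3k ≠ -33 - 8j + 35k = qp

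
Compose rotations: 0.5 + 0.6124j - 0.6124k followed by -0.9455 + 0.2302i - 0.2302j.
-0.3318 + 0.2561i - 0.5531j + 0.72k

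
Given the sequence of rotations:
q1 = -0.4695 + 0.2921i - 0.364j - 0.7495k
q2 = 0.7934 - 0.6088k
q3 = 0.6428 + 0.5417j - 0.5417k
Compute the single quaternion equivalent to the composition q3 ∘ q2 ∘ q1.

q2 · q1 = -0.8288 + 0.0101i - 0.4666j - 0.3088k
q3 · q2 · q1 = -0.4473 - 0.4135i - 0.7544j + 0.245k
-0.4473 - 0.4135i - 0.7544j + 0.245k


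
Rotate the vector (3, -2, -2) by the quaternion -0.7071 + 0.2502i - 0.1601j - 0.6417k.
(2.54, 1.261, -2.993)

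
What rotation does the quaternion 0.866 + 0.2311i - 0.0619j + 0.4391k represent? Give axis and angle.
axis = (0.4622, -0.1238, 0.8781), θ = π/3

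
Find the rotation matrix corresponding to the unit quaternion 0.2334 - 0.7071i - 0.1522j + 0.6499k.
[[0.1089, -0.0881, -0.9901], [0.5186, -0.8447, 0.1322], [-0.848, -0.5279, -0.0463]]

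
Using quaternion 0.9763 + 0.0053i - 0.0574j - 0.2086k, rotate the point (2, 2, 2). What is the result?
(2.398, 1.037, 2.275)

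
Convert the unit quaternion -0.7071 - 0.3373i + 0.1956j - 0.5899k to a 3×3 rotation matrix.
[[0.2275, -0.9662, 0.1213], [0.7023, 0.0765, -0.7078], [0.6746, 0.2462, 0.6959]]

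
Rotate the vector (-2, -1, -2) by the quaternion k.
(2, 1, -2)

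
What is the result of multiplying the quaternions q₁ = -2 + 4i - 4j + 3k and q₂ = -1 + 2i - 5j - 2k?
-20 + 15i + 28j - 11k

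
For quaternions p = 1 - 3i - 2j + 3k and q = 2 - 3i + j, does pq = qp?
No: pq = -5 - 12i - 12j - 3k ≠ -5 - 6i + 6j + 15k = qp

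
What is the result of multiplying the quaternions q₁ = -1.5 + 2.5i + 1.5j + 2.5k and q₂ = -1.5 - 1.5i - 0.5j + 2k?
1.75 + 2.75i - 10.25j - 5.75k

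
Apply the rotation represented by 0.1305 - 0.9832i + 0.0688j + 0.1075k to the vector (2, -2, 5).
(1.294, 3.056, -4.689)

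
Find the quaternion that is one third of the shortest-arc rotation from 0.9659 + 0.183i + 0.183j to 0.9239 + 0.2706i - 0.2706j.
0.9755 + 0.2177i + 0.0313j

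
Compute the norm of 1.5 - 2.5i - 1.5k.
3.279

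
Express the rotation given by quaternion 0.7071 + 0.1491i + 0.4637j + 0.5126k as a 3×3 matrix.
[[0.0444, -0.5866, 0.8086], [0.8632, 0.43, 0.2645], [-0.5029, 0.6862, 0.5255]]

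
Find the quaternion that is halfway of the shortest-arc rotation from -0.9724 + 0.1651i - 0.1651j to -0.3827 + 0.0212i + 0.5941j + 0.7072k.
-0.8477 + 0.1165i + 0.2684j + 0.4424k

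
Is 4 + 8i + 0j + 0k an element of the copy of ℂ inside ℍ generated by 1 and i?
Yes. The quaternion 4 + 8i has j- and k-coefficients y = z = 0, so it lies in the complex subalgebra spanned by 1 and i.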